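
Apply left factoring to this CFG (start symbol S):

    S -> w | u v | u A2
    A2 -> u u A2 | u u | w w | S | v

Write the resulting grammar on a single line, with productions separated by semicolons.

S has alternatives sharing prefix 'u': factor to S → u S' with S' → v | A2.
A2 has alternatives sharing prefix 'u u': factor to A2 → u u A2' with A2' → A2 | ε.

S -> w | u S'; A2 -> w w | S | v | u u A2'; S' -> v | A2; A2' -> A2 | ε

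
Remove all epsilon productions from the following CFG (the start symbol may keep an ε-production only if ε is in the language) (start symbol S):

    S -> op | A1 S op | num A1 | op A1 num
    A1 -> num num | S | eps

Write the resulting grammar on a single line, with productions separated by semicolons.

S -> op | A1 S op | S op | num A1 | num | op A1 num | op num; A1 -> num num | S

The nullable symbols are {A1}.
ε ∉ L(G), so no ε-production is kept.
For each production, add variants omitting each subset of nullable occurrences: S → A1 S op gives A1 S op | S op. S → num A1 gives num A1 | num. S → op A1 num gives op A1 num | op num.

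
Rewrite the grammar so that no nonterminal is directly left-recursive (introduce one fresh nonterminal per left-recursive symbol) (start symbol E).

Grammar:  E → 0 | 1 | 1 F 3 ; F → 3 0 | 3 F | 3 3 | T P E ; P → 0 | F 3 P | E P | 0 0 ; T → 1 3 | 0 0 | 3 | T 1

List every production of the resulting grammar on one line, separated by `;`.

Left recursion appears on T.
For T: α = {1}, β = {1 3, 0 0, 3}. Rewrite as T → β T' and T' → α T' | ε.

E → 0 | 1 | 1 F 3; F → 3 0 | 3 F | 3 3 | T P E; P → 0 | F 3 P | E P | 0 0; T → 1 3 T' | 0 0 T' | 3 T'; T' → 1 T' | ε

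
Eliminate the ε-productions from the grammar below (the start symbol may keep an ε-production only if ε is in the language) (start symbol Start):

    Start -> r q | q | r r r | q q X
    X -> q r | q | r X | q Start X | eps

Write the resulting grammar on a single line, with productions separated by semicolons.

Start -> r q | q | r r r | q q X | q q; X -> q r | q | r X | r | q Start X | q Start

The nullable symbols are {X}.
ε ∉ L(G), so no ε-production is kept.
Expand every rule over subsets of its nullable positions: Start → q q X gives q q X | q q. X → r X gives r X | r. X → q Start X gives q Start X | q Start.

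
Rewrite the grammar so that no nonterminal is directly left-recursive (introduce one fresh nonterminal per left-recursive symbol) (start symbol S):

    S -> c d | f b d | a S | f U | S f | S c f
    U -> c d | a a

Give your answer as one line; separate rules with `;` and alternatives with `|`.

S is directly left-recursive.
For S: α = {f, c f}, β = {c d, f b d, a S, f U}. Rewrite as S → β S' and S' → α S' | ε.

S -> c d S' | f b d S' | a S S' | f U S'; U -> c d | a a; S' -> f S' | c f S' | epsilon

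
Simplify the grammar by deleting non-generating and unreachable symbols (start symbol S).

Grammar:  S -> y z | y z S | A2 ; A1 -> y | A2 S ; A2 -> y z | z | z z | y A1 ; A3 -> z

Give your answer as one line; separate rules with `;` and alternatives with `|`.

Generating nonterminals: {A1, A2, A3, S}.
Reachable from S after that: {A1, A2, S}.
Removed useless symbols: {A3} and every production mentioning them.

S -> y z | y z S | A2; A1 -> y | A2 S; A2 -> y z | z | z z | y A1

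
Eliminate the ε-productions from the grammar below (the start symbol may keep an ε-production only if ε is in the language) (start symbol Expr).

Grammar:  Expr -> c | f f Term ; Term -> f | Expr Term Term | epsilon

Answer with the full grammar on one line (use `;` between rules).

The nullable symbols are {Term}.
ε ∉ L(G), so no ε-production is kept.
For each production, add variants omitting each subset of nullable occurrences: Expr → f f Term gives f f Term | f f. Term → Expr Term Term gives Expr Term Term | Expr Term | Expr.

Expr -> c | f f Term | f f; Term -> f | Expr Term Term | Expr Term | Expr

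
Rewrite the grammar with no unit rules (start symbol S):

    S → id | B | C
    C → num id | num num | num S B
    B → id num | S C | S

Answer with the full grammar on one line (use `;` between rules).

S → id num | S C | num id | num num | num S B | id; C → num id | num num | num S B; B → id num | S C | num id | num num | num S B | id

Unit pairs: B ⇒* {C, S}; S ⇒* {B, C}.
For each unit pair (A, B), copy every non-unit production of B to A, then drop all unit productions.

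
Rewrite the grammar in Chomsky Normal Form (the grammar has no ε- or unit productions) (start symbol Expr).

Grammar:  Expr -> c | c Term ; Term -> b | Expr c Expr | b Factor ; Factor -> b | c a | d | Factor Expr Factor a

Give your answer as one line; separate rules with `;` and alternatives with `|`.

Introduce a nonterminal for each terminal appearing in a rule of length ≥ 2: X1 → c, X2 → b, X3 → a.
Binarize each right-hand side of length ≥ 3 by chaining fresh nonterminals (Y1, Y2, …): affected rules were Term → Expr X1 Expr; Factor → Factor Expr Factor X3.

Expr -> c | X1 Term; Term -> b | Expr Y1 | X2 Factor; Factor -> b | X1 X3 | d | Factor Y2; X1 -> c; X2 -> b; X3 -> a; Y1 -> X1 Expr; Y2 -> Expr Y3; Y3 -> Factor X3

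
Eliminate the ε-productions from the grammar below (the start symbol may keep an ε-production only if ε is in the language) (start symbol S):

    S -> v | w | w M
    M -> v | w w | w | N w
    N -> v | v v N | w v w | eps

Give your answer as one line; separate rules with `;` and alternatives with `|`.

Nullable nonterminals: {N}.
ε ∉ L(G), so no ε-production is kept.
Add the nullable-subset variants: N → v v N gives v v N | v v.

S -> v | w | w M; M -> v | w w | w | N w; N -> v | v v N | v v | w v w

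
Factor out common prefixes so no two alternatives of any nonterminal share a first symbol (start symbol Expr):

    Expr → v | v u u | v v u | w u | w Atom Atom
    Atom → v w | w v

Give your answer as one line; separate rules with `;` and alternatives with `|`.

Expr has alternatives sharing prefix 'v': factor to Expr → v Expr1 with Expr1 → ε | u u | v u.
Expr has alternatives sharing prefix 'w': factor to Expr → w Expr2 with Expr2 → u | Atom Atom.

Expr → v Expr1 | w Expr2; Atom → v w | w v; Expr1 → eps | u u | v u; Expr2 → u | Atom Atom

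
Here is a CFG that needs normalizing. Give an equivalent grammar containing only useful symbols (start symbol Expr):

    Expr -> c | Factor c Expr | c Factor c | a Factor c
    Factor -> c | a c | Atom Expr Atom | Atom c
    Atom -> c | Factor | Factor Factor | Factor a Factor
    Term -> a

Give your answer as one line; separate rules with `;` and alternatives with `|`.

Generating nonterminals: {Atom, Expr, Factor, Term}.
Reachable from Expr after that: {Atom, Expr, Factor}.
Removed useless symbols: {Term} and every production mentioning them.

Expr -> c | Factor c Expr | c Factor c | a Factor c; Factor -> c | a c | Atom Expr Atom | Atom c; Atom -> c | Factor | Factor Factor | Factor a Factor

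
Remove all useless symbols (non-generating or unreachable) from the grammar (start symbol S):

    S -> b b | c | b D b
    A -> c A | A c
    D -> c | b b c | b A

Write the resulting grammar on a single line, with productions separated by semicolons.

Generating nonterminals: {D, S}.
Reachable from S after that: {D, S}.
Removed useless symbols: {A} and every production mentioning them.

S -> b b | c | b D b; D -> c | b b c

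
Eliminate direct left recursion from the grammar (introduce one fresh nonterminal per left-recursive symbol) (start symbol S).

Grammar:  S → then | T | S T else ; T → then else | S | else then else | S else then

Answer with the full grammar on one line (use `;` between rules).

S → then S' | T S'; T → then else | S | else then else | S else then; S' → T else S' | ε

S is directly left-recursive.
For S: α = {T else}, β = {then, T}. Rewrite as S → β S' and S' → α S' | ε.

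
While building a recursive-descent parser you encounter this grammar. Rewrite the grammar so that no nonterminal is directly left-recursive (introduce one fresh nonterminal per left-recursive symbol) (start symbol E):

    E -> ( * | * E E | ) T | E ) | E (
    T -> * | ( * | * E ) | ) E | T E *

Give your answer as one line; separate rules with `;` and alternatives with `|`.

Directly left-recursive nonterminals: E, T.
For E: α = {), (}, β = {( *, * E E, ) T}. Rewrite as E → β E' and E' → α E' | ε.
For T: α = {E *}, β = {*, ( *, * E ), ) E}. Rewrite as T → β T' and T' → α T' | ε.

E -> ( * E' | * E E E' | ) T E'; T -> * T' | ( * T' | * E ) T' | ) E T'; E' -> ) E' | ( E' | ε; T' -> E * T' | ε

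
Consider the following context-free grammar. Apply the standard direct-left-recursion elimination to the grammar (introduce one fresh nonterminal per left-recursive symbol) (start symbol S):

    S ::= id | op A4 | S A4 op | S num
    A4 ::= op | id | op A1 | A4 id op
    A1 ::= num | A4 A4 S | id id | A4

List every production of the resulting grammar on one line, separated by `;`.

S, A4 are directly left-recursive.
For S: α = {A4 op, num}, β = {id, op A4}. Rewrite as S → β S' and S' → α S' | ε.
For A4: α = {id op}, β = {op, id, op A1}. Rewrite as A4 → β A4' and A4' → α A4' | ε.

S ::= id S' | op A4 S'; A4 ::= op A4' | id A4' | op A1 A4'; A1 ::= num | A4 A4 S | id id | A4; S' ::= A4 op S' | num S' | ε; A4' ::= id op A4' | ε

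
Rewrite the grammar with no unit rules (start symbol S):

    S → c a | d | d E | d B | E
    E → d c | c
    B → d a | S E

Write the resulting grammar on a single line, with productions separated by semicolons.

S → d c | c | c a | d | d E | d B; E → d c | c; B → d a | S E

Unit pairs: S ⇒* {E}.
For every A with A ⇒* B via unit rules, add B's non-unit alternatives to A; then delete every rule of the form X → Y.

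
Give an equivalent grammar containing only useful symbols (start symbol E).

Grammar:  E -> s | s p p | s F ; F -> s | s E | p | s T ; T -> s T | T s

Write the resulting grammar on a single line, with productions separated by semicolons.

E -> s | s p p | s F; F -> s | s E | p

Generating nonterminals: {E, F}.
Reachable from E after that: {E, F}.
Removed useless symbols: {T} and every production mentioning them.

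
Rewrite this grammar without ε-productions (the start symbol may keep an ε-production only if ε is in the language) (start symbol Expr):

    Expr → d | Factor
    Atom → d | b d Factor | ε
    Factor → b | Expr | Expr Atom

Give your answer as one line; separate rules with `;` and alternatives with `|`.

Expr → d | Factor; Atom → d | b d Factor; Factor → b | Expr | Expr Atom

Nullable nonterminals: {Atom}.
ε ∉ L(G), so no ε-production is kept.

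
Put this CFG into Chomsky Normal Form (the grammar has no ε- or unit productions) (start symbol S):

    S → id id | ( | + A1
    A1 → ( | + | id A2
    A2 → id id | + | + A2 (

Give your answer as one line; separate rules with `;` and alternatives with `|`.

Introduce a nonterminal for each terminal appearing in a rule of length ≥ 2: X1 → id, X2 → +, X3 → (.
Binarize each right-hand side of length ≥ 3 by chaining fresh nonterminals (Y1, Y2, …): affected rules were A2 → X2 A2 X3.

S → X1 X1 | ( | X2 A1; A1 → ( | + | X1 A2; A2 → X1 X1 | + | X2 Y1; X1 → id; X2 → +; X3 → (; Y1 → A2 X3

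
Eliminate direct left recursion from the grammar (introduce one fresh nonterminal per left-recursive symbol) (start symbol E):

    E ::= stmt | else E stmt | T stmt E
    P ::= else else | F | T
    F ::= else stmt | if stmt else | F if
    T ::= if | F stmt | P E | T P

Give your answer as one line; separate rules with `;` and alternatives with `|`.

E ::= stmt | else E stmt | T stmt E; P ::= else else | F | T; F ::= else stmt F' | if stmt else F'; T ::= if T' | F stmt T' | P E T'; F' ::= if F' | ε; T' ::= P T' | ε

Directly left-recursive nonterminals: F, T.
For F: α = {if}, β = {else stmt, if stmt else}. Rewrite as F → β F' and F' → α F' | ε.
For T: α = {P}, β = {if, F stmt, P E}. Rewrite as T → β T' and T' → α T' | ε.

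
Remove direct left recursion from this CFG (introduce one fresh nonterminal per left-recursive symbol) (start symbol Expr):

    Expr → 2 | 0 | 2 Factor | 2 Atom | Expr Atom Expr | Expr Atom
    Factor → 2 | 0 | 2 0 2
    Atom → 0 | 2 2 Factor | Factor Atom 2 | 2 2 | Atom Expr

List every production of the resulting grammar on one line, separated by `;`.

Expr → 2 Expr1 | 0 Expr1 | 2 Factor Expr1 | 2 Atom Expr1; Factor → 2 | 0 | 2 0 2; Atom → 0 Atom1 | 2 2 Factor Atom1 | Factor Atom 2 Atom1 | 2 2 Atom1; Expr1 → Atom Expr Expr1 | Atom Expr1 | ε; Atom1 → Expr Atom1 | ε

Left recursion appears on Expr, Atom.
For Expr: α = {Atom Expr, Atom}, β = {2, 0, 2 Factor, 2 Atom}. Rewrite as Expr → β Expr1 and Expr1 → α Expr1 | ε.
For Atom: α = {Expr}, β = {0, 2 2 Factor, Factor Atom 2, 2 2}. Rewrite as Atom → β Atom1 and Atom1 → α Atom1 | ε.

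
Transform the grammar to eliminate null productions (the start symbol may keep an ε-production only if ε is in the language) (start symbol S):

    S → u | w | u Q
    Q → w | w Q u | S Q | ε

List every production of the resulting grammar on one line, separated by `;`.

Nullable set = {Q}.
ε ∉ L(G), so no ε-production is kept.
Add the nullable-subset variants: Q → w Q u gives w Q u | w u. Q → S Q gives S Q | S.

S → u | w | u Q; Q → w | w Q u | w u | S Q | S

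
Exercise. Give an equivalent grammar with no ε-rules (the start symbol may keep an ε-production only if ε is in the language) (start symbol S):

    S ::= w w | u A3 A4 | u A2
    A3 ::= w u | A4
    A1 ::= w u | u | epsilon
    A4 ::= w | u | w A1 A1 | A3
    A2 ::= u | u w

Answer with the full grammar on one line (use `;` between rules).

Nullable nonterminals: {A1}.
ε ∉ L(G), so no ε-production is kept.
Add the nullable-subset variants: A4 → w A1 A1 gives w A1 A1 | w A1.

S ::= w w | u A3 A4 | u A2; A3 ::= w u | A4; A1 ::= w u | u; A4 ::= w | u | w A1 A1 | w A1 | A3; A2 ::= u | u w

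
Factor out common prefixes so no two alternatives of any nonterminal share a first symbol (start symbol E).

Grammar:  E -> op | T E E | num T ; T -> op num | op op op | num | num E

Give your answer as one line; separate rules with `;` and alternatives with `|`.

T has alternatives sharing prefix 'op': factor to T → op T' with T' → num | op op.
T has alternatives sharing prefix 'num': factor to T → num T'' with T'' → ε | E.

E -> op | T E E | num T; T -> op T' | num T''; T' -> num | op op; T'' -> ε | E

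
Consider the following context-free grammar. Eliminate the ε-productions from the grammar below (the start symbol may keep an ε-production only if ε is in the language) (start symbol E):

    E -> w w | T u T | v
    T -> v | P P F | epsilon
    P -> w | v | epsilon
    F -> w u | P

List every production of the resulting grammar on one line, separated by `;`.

E -> w w | T u T | T u | u T | u | v; T -> v | P P F | P P | P F | P | F; P -> w | v; F -> w u | P

Nullable nonterminals: {F, P, T}.
ε ∉ L(G), so no ε-production is kept.
Expand every rule over subsets of its nullable positions: E → T u T gives T u T | T u | u T | u. T → P P F gives P P F | P P | P F | P | F.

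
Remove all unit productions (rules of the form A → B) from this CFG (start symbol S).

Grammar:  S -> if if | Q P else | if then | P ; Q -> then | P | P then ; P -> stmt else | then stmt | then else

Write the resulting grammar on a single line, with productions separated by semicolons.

S -> if if | Q P else | if then | stmt else | then stmt | then else; Q -> stmt else | then stmt | then else | then | P then; P -> stmt else | then stmt | then else

Unit pairs: Q ⇒* {P}; S ⇒* {P}.
For every A with A ⇒* B via unit rules, add B's non-unit alternatives to A; then delete every rule of the form X → Y.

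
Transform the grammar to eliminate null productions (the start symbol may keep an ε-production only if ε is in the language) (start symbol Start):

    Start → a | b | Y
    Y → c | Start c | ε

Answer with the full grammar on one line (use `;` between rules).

Nullable nonterminals: {Start, Y}.
ε ∈ L(G) since Start is nullable, so keep Start → ε.

Start → a | b | Y | ε; Y → c | Start c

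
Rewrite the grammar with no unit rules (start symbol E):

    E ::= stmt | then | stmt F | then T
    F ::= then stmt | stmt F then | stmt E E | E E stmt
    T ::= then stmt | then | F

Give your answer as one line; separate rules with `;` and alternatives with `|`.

Unit pairs: T ⇒* {F}.
Replace each nonterminal's rules with the union of the non-unit rules of every nonterminal it unit-derives.

E ::= stmt | then | stmt F | then T; F ::= then stmt | stmt F then | stmt E E | E E stmt; T ::= then stmt | stmt F then | stmt E E | E E stmt | then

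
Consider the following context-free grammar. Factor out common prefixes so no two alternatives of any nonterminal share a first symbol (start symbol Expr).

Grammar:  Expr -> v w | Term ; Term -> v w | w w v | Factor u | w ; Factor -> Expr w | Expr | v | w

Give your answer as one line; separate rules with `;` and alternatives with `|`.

Expr -> v w | Term; Term -> v w | Factor u | w Term1; Factor -> v | w | Expr Factor1; Term1 -> w v | ε; Factor1 -> w | ε

Term has alternatives sharing prefix 'w': factor to Term → w Term1 with Term1 → w v | ε.
Factor has alternatives sharing prefix 'Expr': factor to Factor → Expr Factor1 with Factor1 → w | ε.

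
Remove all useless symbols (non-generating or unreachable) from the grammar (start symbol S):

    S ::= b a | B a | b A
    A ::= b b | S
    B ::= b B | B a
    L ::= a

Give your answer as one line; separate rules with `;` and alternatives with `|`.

Generating nonterminals: {A, L, S}.
Reachable from S after that: {A, S}.
Removed useless symbols: {B, L} and every production mentioning them.

S ::= b a | b A; A ::= b b | S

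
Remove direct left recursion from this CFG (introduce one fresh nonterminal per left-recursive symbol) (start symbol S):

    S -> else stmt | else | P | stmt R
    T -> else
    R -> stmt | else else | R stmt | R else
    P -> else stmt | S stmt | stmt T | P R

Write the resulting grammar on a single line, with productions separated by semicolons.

S -> else stmt | else | P | stmt R; T -> else; R -> stmt R' | else else R'; P -> else stmt P' | S stmt P' | stmt T P'; R' -> stmt R' | else R' | eps; P' -> R P' | eps

Directly left-recursive nonterminals: R, P.
For R: α = {stmt, else}, β = {stmt, else else}. Rewrite as R → β R' and R' → α R' | ε.
For P: α = {R}, β = {else stmt, S stmt, stmt T}. Rewrite as P → β P' and P' → α P' | ε.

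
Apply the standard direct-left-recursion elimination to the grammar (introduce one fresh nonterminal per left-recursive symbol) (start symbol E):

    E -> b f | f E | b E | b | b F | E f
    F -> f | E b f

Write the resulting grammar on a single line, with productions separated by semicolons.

E -> b f E' | f E E' | b E E' | b E' | b F E'; F -> f | E b f; E' -> f E' | ε

Left recursion appears on E.
For E: α = {f}, β = {b f, f E, b E, b, b F}. Rewrite as E → β E' and E' → α E' | ε.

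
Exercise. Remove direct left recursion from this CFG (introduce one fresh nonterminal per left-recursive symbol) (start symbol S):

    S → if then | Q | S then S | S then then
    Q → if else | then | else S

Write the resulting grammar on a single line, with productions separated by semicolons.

S is directly left-recursive.
For S: α = {then S, then then}, β = {if then, Q}. Rewrite as S → β S' and S' → α S' | ε.

S → if then S' | Q S'; Q → if else | then | else S; S' → then S S' | then then S' | epsilon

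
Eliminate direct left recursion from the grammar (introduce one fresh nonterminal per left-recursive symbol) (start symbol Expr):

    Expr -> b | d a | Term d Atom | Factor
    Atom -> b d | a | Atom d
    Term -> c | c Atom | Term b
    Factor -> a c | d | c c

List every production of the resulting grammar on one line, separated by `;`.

Directly left-recursive nonterminals: Atom, Term.
For Atom: α = {d}, β = {b d, a}. Rewrite as Atom → β Atom1 and Atom1 → α Atom1 | ε.
For Term: α = {b}, β = {c, c Atom}. Rewrite as Term → β Term1 and Term1 → α Term1 | ε.

Expr -> b | d a | Term d Atom | Factor; Atom -> b d Atom1 | a Atom1; Term -> c Term1 | c Atom Term1; Factor -> a c | d | c c; Atom1 -> d Atom1 | ε; Term1 -> b Term1 | ε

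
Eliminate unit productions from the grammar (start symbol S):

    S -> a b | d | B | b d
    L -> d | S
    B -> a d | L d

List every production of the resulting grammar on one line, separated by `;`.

S -> a d | L d | a b | d | b d; L -> d | a d | L d | a b | b d; B -> a d | L d

Unit pairs: L ⇒* {B, S}; S ⇒* {B}.
For each unit pair (A, B), copy every non-unit production of B to A, then drop all unit productions.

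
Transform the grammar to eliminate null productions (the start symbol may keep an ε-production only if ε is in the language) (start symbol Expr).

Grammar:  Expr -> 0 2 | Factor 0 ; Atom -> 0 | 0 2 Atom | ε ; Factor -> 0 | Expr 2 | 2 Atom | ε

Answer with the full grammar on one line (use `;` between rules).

Expr -> 0 2 | Factor 0 | 0; Atom -> 0 | 0 2 Atom | 0 2; Factor -> 0 | Expr 2 | 2 Atom | 2

Nullable nonterminals: {Atom, Factor}.
ε ∉ L(G), so no ε-production is kept.
Add the nullable-subset variants: Expr → Factor 0 gives Factor 0 | 0. Atom → 0 2 Atom gives 0 2 Atom | 0 2. Factor → 2 Atom gives 2 Atom | 2.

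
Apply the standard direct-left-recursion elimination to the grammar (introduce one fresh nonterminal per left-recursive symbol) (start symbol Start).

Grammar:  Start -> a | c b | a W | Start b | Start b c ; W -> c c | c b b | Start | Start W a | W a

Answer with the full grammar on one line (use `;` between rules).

Start -> a Start1 | c b Start1 | a W Start1; W -> c c W1 | c b b W1 | Start W1 | Start W a W1; Start1 -> b Start1 | b c Start1 | ε; W1 -> a W1 | ε

Left recursion appears on Start, W.
For Start: α = {b, b c}, β = {a, c b, a W}. Rewrite as Start → β Start1 and Start1 → α Start1 | ε.
For W: α = {a}, β = {c c, c b b, Start, Start W a}. Rewrite as W → β W1 and W1 → α W1 | ε.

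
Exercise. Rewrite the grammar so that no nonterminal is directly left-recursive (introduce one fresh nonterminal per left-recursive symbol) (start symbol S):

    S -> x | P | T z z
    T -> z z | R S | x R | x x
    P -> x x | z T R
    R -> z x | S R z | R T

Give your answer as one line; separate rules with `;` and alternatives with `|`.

R is directly left-recursive.
For R: α = {T}, β = {z x, S R z}. Rewrite as R → β R' and R' → α R' | ε.

S -> x | P | T z z; T -> z z | R S | x R | x x; P -> x x | z T R; R -> z x R' | S R z R'; R' -> T R' | ε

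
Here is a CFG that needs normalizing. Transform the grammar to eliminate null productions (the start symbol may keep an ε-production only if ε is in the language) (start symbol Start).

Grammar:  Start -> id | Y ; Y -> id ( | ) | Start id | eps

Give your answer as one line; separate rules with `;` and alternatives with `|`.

Start -> id | Y | eps; Y -> id ( | ) | Start id | id

The nullable symbols are {Start, Y}.
ε ∈ L(G) since Start is nullable, so keep Start → ε.
For each production, add variants omitting each subset of nullable occurrences: Y → Start id gives Start id | id.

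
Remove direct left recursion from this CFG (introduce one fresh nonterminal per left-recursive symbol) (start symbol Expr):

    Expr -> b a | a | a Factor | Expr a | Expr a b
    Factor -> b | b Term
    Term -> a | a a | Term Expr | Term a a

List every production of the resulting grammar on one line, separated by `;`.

Expr -> b a Expr1 | a Expr1 | a Factor Expr1; Factor -> b | b Term; Term -> a Term1 | a a Term1; Expr1 -> a Expr1 | a b Expr1 | ε; Term1 -> Expr Term1 | a a Term1 | ε

Expr, Term are directly left-recursive.
For Expr: α = {a, a b}, β = {b a, a, a Factor}. Rewrite as Expr → β Expr1 and Expr1 → α Expr1 | ε.
For Term: α = {Expr, a a}, β = {a, a a}. Rewrite as Term → β Term1 and Term1 → α Term1 | ε.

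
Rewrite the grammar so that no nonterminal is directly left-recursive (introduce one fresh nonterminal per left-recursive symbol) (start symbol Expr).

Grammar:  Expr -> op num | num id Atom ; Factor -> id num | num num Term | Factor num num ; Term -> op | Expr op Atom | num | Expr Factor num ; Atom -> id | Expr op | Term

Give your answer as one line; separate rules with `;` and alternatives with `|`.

Factor is directly left-recursive.
For Factor: α = {num num}, β = {id num, num num Term}. Rewrite as Factor → β Factor1 and Factor1 → α Factor1 | ε.

Expr -> op num | num id Atom; Factor -> id num Factor1 | num num Term Factor1; Term -> op | Expr op Atom | num | Expr Factor num; Atom -> id | Expr op | Term; Factor1 -> num num Factor1 | ε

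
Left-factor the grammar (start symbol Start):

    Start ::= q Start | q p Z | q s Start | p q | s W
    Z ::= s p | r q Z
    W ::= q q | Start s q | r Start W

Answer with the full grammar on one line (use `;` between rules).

Start ::= p q | s W | q Start1; Z ::= s p | r q Z; W ::= q q | Start s q | r Start W; Start1 ::= Start | p Z | s Start

Start has alternatives sharing prefix 'q': factor to Start → q Start1 with Start1 → Start | p Z | s Start.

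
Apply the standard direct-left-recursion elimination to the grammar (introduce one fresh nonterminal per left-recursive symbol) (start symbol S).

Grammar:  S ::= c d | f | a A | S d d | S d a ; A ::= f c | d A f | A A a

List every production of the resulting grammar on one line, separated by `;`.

S ::= c d S' | f S' | a A S'; A ::= f c A' | d A f A'; S' ::= d d S' | d a S' | ε; A' ::= A a A' | ε

Left recursion appears on S, A.
For S: α = {d d, d a}, β = {c d, f, a A}. Rewrite as S → β S' and S' → α S' | ε.
For A: α = {A a}, β = {f c, d A f}. Rewrite as A → β A' and A' → α A' | ε.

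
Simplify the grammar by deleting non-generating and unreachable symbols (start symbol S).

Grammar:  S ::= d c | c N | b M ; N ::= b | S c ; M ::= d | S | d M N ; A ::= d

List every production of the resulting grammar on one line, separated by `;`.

S ::= d c | c N | b M; N ::= b | S c; M ::= d | S | d M N

Generating nonterminals: {A, M, N, S}.
Reachable from S after that: {M, N, S}.
Removed useless symbols: {A} and every production mentioning them.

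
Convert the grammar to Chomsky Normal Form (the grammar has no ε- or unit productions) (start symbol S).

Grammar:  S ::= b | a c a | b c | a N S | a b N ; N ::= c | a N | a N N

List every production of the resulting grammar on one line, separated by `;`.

S ::= b | X1 Y1 | X3 X2 | X1 Y2 | X1 Y3; N ::= c | X1 N | X1 Y4; X1 ::= a; X2 ::= c; X3 ::= b; Y1 ::= X2 X1; Y2 ::= N S; Y3 ::= X3 N; Y4 ::= N N

Introduce a nonterminal for each terminal appearing in a rule of length ≥ 2: X1 → a, X2 → c, X3 → b.
Binarize each right-hand side of length ≥ 3 by chaining fresh nonterminals (Y1, Y2, …): affected rules were S → X1 X2 X1; S → X1 N S; S → X1 X3 N; N → X1 N N.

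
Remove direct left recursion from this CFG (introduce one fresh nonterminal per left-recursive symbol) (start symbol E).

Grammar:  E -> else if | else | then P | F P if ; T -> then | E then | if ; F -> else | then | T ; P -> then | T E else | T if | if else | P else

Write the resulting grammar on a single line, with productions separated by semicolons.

E -> else if | else | then P | F P if; T -> then | E then | if; F -> else | then | T; P -> then P' | T E else P' | T if P' | if else P'; P' -> else P' | ε

Left recursion appears on P.
For P: α = {else}, β = {then, T E else, T if, if else}. Rewrite as P → β P' and P' → α P' | ε.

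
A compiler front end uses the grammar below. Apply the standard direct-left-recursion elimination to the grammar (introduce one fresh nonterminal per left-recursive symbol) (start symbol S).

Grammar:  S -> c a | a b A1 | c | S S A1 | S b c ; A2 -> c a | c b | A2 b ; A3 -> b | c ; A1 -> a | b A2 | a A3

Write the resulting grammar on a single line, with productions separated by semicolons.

S -> c a S' | a b A1 S' | c S'; A2 -> c a A2' | c b A2'; A3 -> b | c; A1 -> a | b A2 | a A3; S' -> S A1 S' | b c S' | ε; A2' -> b A2' | ε

Directly left-recursive nonterminals: S, A2.
For S: α = {S A1, b c}, β = {c a, a b A1, c}. Rewrite as S → β S' and S' → α S' | ε.
For A2: α = {b}, β = {c a, c b}. Rewrite as A2 → β A2' and A2' → α A2' | ε.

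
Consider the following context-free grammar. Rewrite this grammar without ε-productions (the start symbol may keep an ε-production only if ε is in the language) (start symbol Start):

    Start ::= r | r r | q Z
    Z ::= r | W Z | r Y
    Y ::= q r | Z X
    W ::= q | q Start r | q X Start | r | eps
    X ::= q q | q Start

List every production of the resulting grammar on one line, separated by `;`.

Start ::= r | r r | q Z; Z ::= r | W Z | r Y; Y ::= q r | Z X; W ::= q | q Start r | q X Start | r; X ::= q q | q Start

Nullable set = {W}.
ε ∉ L(G), so no ε-production is kept.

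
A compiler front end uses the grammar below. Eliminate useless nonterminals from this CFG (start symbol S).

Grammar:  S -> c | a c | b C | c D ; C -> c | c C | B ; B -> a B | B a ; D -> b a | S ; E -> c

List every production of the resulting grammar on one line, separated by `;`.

S -> c | a c | b C | c D; C -> c | c C; D -> b a | S

Generating nonterminals: {C, D, E, S}.
Reachable from S after that: {C, D, S}.
Removed useless symbols: {B, E} and every production mentioning them.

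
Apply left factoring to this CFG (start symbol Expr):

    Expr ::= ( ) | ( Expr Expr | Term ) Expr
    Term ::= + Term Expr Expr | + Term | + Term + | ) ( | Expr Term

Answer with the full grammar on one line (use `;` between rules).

Expr has alternatives sharing prefix '(': factor to Expr → ( Expr1 with Expr1 → ) | Expr Expr.
Term has alternatives sharing prefix '+ Term': factor to Term → + Term Term1 with Term1 → Expr Expr | ε | +.

Expr ::= Term ) Expr | ( Expr1; Term ::= ) ( | Expr Term | + Term Term1; Expr1 ::= ) | Expr Expr; Term1 ::= Expr Expr | epsilon | +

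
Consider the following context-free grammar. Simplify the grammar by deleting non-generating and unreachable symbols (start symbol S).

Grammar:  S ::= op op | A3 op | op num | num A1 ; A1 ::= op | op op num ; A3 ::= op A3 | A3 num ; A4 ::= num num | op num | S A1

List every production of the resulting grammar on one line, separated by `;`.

Generating nonterminals: {A1, A4, S}.
Reachable from S after that: {A1, S}.
Removed useless symbols: {A3, A4} and every production mentioning them.

S ::= op op | op num | num A1; A1 ::= op | op op num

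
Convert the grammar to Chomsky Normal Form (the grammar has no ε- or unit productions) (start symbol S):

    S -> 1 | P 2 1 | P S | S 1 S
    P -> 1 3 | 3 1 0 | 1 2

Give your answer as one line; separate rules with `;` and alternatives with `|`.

Introduce a nonterminal for each terminal appearing in a rule of length ≥ 2: X1 → 2, X2 → 1, X3 → 3, X4 → 0.
Binarize each right-hand side of length ≥ 3 by chaining fresh nonterminals (Y1, Y2, …): affected rules were S → P X1 X2; S → S X2 S; P → X3 X2 X4.

S -> 1 | P Y1 | P S | S Y2; P -> X2 X3 | X3 Y3 | X2 X1; X1 -> 2; X2 -> 1; X3 -> 3; X4 -> 0; Y1 -> X1 X2; Y2 -> X2 S; Y3 -> X2 X4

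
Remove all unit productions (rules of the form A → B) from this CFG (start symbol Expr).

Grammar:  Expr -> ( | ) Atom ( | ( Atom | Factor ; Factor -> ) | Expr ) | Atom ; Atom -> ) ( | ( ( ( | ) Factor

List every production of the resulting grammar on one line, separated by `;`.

Unit pairs: Expr ⇒* {Atom, Factor}; Factor ⇒* {Atom}.
For each unit pair (A, B), copy every non-unit production of B to A, then drop all unit productions.

Expr -> ) ( | ( ( ( | ) Factor | ) | Expr ) | ( | ) Atom ( | ( Atom; Factor -> ) ( | ( ( ( | ) Factor | ) | Expr ); Atom -> ) ( | ( ( ( | ) Factor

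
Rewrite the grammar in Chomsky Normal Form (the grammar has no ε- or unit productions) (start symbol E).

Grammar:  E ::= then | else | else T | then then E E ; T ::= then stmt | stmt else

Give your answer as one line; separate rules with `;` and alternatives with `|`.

Introduce a nonterminal for each terminal appearing in a rule of length ≥ 2: X1 → else, X2 → then, X3 → stmt.
Binarize each right-hand side of length ≥ 3 by chaining fresh nonterminals (Y1, Y2, …): affected rules were E → X2 X2 E E.

E ::= then | else | X1 T | X2 Y1; T ::= X2 X3 | X3 X1; X1 ::= else; X2 ::= then; X3 ::= stmt; Y1 ::= X2 Y2; Y2 ::= E E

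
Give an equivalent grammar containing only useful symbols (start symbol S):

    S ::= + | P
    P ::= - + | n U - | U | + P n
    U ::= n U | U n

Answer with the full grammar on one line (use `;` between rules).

S ::= + | P; P ::= - + | + P n

Generating nonterminals: {P, S}.
Reachable from S after that: {P, S}.
Removed useless symbols: {U} and every production mentioning them.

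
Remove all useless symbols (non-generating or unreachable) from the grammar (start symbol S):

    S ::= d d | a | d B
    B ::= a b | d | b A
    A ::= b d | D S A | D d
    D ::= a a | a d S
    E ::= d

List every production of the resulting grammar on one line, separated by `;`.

Generating nonterminals: {A, B, D, E, S}.
Reachable from S after that: {A, B, D, S}.
Removed useless symbols: {E} and every production mentioning them.

S ::= d d | a | d B; B ::= a b | d | b A; A ::= b d | D S A | D d; D ::= a a | a d S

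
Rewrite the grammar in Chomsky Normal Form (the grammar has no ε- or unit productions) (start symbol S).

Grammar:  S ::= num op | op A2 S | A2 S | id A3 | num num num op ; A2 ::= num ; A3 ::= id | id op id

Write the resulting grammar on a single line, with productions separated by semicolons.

Introduce a nonterminal for each terminal appearing in a rule of length ≥ 2: X1 → num, X2 → op, X3 → id.
Binarize each right-hand side of length ≥ 3 by chaining fresh nonterminals (Y1, Y2, …): affected rules were S → X2 A2 S; S → X1 X1 X1 X2; A3 → X3 X2 X3.

S ::= X1 X2 | X2 Y1 | A2 S | X3 A3 | X1 Y2; A2 ::= num; A3 ::= id | X3 Y4; X1 ::= num; X2 ::= op; X3 ::= id; Y1 ::= A2 S; Y2 ::= X1 Y3; Y3 ::= X1 X2; Y4 ::= X2 X3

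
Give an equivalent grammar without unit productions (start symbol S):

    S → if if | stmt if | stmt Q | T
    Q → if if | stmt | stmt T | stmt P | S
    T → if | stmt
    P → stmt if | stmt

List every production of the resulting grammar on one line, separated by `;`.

S → if if | stmt if | stmt Q | if | stmt; Q → if if | stmt if | stmt Q | stmt | stmt T | stmt P | if; T → if | stmt; P → stmt if | stmt

Unit pairs: Q ⇒* {S, T}; S ⇒* {T}.
Replace each nonterminal's rules with the union of the non-unit rules of every nonterminal it unit-derives.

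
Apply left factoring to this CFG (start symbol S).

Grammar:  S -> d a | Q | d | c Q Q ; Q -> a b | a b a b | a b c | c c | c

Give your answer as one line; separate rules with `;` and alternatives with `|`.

S has alternatives sharing prefix 'd': factor to S → d S' with S' → a | ε.
Q has alternatives sharing prefix 'a b': factor to Q → a b Q' with Q' → ε | a b | c.
Q has alternatives sharing prefix 'c': factor to Q → c Q'' with Q'' → c | ε.

S -> Q | c Q Q | d S'; Q -> a b Q' | c Q''; S' -> a | ε; Q' -> ε | a b | c; Q'' -> c | ε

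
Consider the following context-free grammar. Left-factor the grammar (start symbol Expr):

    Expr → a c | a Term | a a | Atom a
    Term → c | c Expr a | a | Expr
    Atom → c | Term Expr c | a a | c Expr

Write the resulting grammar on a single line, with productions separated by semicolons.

Expr has alternatives sharing prefix 'a': factor to Expr → a Expr1 with Expr1 → c | Term | a.
Term has alternatives sharing prefix 'c': factor to Term → c Term1 with Term1 → ε | Expr a.
Atom has alternatives sharing prefix 'c': factor to Atom → c Atom1 with Atom1 → ε | Expr.

Expr → Atom a | a Expr1; Term → a | Expr | c Term1; Atom → Term Expr c | a a | c Atom1; Expr1 → c | Term | a; Term1 → ε | Expr a; Atom1 → ε | Expr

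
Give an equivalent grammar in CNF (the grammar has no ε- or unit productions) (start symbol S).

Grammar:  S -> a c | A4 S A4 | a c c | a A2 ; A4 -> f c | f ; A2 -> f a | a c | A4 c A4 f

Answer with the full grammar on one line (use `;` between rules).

Introduce a nonterminal for each terminal appearing in a rule of length ≥ 2: X1 → a, X2 → c, X3 → f.
Binarize each right-hand side of length ≥ 3 by chaining fresh nonterminals (Y1, Y2, …): affected rules were S → A4 S A4; S → X1 X2 X2; A2 → A4 X2 A4 X3.

S -> X1 X2 | A4 Y1 | X1 Y2 | X1 A2; A4 -> X3 X2 | f; A2 -> X3 X1 | X1 X2 | A4 Y3; X1 -> a; X2 -> c; X3 -> f; Y1 -> S A4; Y2 -> X2 X2; Y3 -> X2 Y4; Y4 -> A4 X3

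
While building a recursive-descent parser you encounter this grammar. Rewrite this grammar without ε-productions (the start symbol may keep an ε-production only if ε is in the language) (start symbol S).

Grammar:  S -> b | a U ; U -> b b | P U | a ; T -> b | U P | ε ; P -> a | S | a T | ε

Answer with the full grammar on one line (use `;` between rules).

Nullable nonterminals: {P, T}.
ε ∉ L(G), so no ε-production is kept.
Expand every rule over subsets of its nullable positions: T → U P gives U P | U.

S -> b | a U; U -> b b | P U | a; T -> b | U P | U; P -> a | S | a T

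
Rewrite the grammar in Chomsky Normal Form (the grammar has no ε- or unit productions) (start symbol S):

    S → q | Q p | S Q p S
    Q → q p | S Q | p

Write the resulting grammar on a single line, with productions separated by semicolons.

Introduce a nonterminal for each terminal appearing in a rule of length ≥ 2: X1 → p, X2 → q.
Binarize each right-hand side of length ≥ 3 by chaining fresh nonterminals (Y1, Y2, …): affected rules were S → S Q X1 S.

S → q | Q X1 | S Y1; Q → X2 X1 | S Q | p; X1 → p; X2 → q; Y1 → Q Y2; Y2 → X1 S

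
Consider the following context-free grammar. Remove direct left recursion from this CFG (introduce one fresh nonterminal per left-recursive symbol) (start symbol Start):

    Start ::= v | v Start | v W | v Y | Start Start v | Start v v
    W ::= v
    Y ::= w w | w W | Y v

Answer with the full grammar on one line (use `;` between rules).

Start, Y are directly left-recursive.
For Start: α = {Start v, v v}, β = {v, v Start, v W, v Y}. Rewrite as Start → β Start1 and Start1 → α Start1 | ε.
For Y: α = {v}, β = {w w, w W}. Rewrite as Y → β Y1 and Y1 → α Y1 | ε.

Start ::= v Start1 | v Start Start1 | v W Start1 | v Y Start1; W ::= v; Y ::= w w Y1 | w W Y1; Start1 ::= Start v Start1 | v v Start1 | ε; Y1 ::= v Y1 | ε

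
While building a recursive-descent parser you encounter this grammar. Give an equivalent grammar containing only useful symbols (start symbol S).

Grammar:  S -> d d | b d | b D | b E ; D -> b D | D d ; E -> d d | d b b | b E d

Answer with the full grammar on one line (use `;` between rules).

S -> d d | b d | b E; E -> d d | d b b | b E d

Generating nonterminals: {E, S}.
Reachable from S after that: {E, S}.
Removed useless symbols: {D} and every production mentioning them.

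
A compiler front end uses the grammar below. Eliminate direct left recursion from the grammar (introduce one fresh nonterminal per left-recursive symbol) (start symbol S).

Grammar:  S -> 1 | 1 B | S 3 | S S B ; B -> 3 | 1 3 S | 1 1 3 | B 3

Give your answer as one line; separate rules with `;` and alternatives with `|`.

S, B are directly left-recursive.
For S: α = {3, S B}, β = {1, 1 B}. Rewrite as S → β S' and S' → α S' | ε.
For B: α = {3}, β = {3, 1 3 S, 1 1 3}. Rewrite as B → β B' and B' → α B' | ε.

S -> 1 S' | 1 B S'; B -> 3 B' | 1 3 S B' | 1 1 3 B'; S' -> 3 S' | S B S' | eps; B' -> 3 B' | eps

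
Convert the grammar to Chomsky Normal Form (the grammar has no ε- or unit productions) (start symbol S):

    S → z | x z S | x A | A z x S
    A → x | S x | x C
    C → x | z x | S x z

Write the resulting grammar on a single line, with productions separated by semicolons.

S → z | X1 Y1 | X1 A | A Y2; A → x | S X1 | X1 C; C → x | X2 X1 | S Y4; X1 → x; X2 → z; Y1 → X2 S; Y2 → X2 Y3; Y3 → X1 S; Y4 → X1 X2

Introduce a nonterminal for each terminal appearing in a rule of length ≥ 2: X1 → x, X2 → z.
Binarize each right-hand side of length ≥ 3 by chaining fresh nonterminals (Y1, Y2, …): affected rules were S → X1 X2 S; S → A X2 X1 S; C → S X1 X2.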